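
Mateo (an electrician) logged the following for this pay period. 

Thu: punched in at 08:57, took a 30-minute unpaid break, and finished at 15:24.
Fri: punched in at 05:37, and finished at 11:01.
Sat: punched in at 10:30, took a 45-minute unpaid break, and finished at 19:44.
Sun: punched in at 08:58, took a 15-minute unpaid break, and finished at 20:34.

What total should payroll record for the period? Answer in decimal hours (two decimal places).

Thu: 08:57–15:24 = 6 h 27 min; less 30 min break → 5 h 57 min
Fri: 05:37–11:01 = 5 h 24 min
Sat: 10:30–19:44 = 9 h 14 min; less 45 min break → 8 h 29 min
Sun: 08:58–20:34 = 11 h 36 min; less 15 min break → 11 h 21 min
Total: 5 h 57 min + 5 h 24 min + 8 h 29 min + 11 h 21 min = 31 h 11 min.

31.18 hours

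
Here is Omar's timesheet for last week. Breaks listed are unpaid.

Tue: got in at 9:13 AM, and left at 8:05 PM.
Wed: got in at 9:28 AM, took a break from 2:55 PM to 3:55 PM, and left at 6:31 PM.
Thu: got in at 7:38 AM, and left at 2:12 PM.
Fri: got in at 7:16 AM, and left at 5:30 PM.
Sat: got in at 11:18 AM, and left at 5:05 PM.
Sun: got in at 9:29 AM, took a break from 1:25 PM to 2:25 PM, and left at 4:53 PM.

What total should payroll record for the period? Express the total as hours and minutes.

Tue: 9:13 AM–8:05 PM = 10 h 52 min
Wed: 9:28 AM–6:31 PM = 9 h 3 min; less 60 min break → 8 h 3 min
Thu: 7:38 AM–2:12 PM = 6 h 34 min
Fri: 7:16 AM–5:30 PM = 10 h 14 min
Sat: 11:18 AM–5:05 PM = 5 h 47 min
Sun: 9:29 AM–4:53 PM = 7 h 24 min; less 60 min break → 6 h 24 min
Total: 10 h 52 min + 8 h 3 min + 6 h 34 min + 10 h 14 min + 5 h 47 min + 6 h 24 min = 47 h 54 min.

47 h 54 min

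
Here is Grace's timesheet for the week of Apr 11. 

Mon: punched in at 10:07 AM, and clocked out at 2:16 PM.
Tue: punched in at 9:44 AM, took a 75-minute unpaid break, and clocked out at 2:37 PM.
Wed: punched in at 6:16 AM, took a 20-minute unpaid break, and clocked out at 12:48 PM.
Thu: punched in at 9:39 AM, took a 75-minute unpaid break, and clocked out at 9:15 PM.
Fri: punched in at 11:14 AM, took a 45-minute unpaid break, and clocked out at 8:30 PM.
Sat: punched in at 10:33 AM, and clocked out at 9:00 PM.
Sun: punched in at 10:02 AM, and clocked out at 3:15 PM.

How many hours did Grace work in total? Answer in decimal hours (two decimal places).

Mon: 10:07 AM–2:16 PM = 4 h 9 min
Tue: 9:44 AM–2:37 PM = 4 h 53 min; less 75 min break → 3 h 38 min
Wed: 6:16 AM–12:48 PM = 6 h 32 min; less 20 min break → 6 h 12 min
Thu: 9:39 AM–9:15 PM = 11 h 36 min; less 75 min break → 10 h 21 min
Fri: 11:14 AM–8:30 PM = 9 h 16 min; less 45 min break → 8 h 31 min
Sat: 10:33 AM–9:00 PM = 10 h 27 min
Sun: 10:02 AM–3:15 PM = 5 h 13 min
Total: 4 h 9 min + 3 h 38 min + 6 h 12 min + 10 h 21 min + 8 h 31 min + 10 h 27 min + 5 h 13 min = 48 h 31 min.

48.52 hours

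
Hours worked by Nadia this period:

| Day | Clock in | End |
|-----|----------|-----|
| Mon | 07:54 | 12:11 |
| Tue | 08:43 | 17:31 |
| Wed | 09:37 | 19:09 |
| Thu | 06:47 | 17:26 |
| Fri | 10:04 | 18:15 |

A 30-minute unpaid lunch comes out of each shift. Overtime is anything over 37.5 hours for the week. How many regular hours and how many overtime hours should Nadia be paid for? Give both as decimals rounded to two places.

Regular 37.50 hours, overtime 1.45 hours

Mon: 07:54–12:11 = 4 h 17 min; less 30 min break → 3 h 47 min
Tue: 08:43–17:31 = 8 h 48 min; less 30 min break → 8 h 18 min
Wed: 09:37–19:09 = 9 h 32 min; less 30 min break → 9 h 2 min
Thu: 06:47–17:26 = 10 h 39 min; less 30 min break → 10 h 9 min
Fri: 10:04–18:15 = 8 h 11 min; less 30 min break → 7 h 41 min
Total worked: 38 h 57 min = 38.95 h.
Threshold 37.5 h → overtime 1 h 27 min, regular 37 h 30 min.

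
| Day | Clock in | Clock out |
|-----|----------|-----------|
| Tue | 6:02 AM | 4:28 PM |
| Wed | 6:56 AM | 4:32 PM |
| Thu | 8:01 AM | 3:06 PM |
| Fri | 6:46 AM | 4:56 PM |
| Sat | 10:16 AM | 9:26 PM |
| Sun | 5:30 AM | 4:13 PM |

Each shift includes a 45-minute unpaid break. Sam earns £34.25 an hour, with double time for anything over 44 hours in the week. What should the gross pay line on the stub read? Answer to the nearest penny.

Tue: 6:02 AM–4:28 PM = 10 h 26 min; less 45 min break → 9 h 41 min
Wed: 6:56 AM–4:32 PM = 9 h 36 min; less 45 min break → 8 h 51 min
Thu: 8:01 AM–3:06 PM = 7 h 5 min; less 45 min break → 6 h 20 min
Fri: 6:46 AM–4:56 PM = 10 h 10 min; less 45 min break → 9 h 25 min
Sat: 10:16 AM–9:26 PM = 11 h 10 min; less 45 min break → 10 h 25 min
Sun: 5:30 AM–4:13 PM = 10 h 43 min; less 45 min break → 9 h 58 min
Total worked: 54 h 40 min = 3280 min.
Regular 44 h 0 min = 2640 min at £34.25/h; overtime 10 h 40 min = 640 min at £68.50/h.
Pay = (2640 × £34.25 + 640 × £68.50) ÷ 60 = £2237.67.

£2237.67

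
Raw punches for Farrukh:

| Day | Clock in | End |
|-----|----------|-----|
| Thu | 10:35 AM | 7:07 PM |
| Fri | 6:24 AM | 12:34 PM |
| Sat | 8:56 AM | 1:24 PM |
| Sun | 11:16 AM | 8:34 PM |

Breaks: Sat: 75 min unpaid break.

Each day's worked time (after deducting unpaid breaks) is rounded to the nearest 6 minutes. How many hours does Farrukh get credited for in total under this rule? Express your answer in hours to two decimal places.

27.20 hours

Thu: 10:35 AM–7:07 PM = 8 h 32 min → rounds to 8 h 30 min
Fri: 6:24 AM–12:34 PM = 6 h 10 min → rounds to 6 h 12 min
Sat: 8:56 AM–1:24 PM = 4 h 28 min − 75 min = 3 h 13 min → rounds to 3 h 12 min
Sun: 11:16 AM–8:34 PM = 9 h 18 min → rounds to 9 h 18 min
Total credited: 27 h 12 min.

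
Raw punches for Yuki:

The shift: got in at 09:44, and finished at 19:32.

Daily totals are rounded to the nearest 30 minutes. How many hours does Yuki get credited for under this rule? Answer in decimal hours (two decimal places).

The shift: 09:44–19:32 = 9 h 48 min → rounds to 10 h 0 min

10.00 hours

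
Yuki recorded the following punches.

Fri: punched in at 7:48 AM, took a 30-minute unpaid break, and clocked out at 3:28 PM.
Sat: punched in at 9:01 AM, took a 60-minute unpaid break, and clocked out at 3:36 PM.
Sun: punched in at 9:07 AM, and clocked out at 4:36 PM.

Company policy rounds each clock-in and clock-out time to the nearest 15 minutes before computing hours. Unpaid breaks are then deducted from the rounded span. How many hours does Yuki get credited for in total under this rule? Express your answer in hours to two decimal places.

20.25 hours

Fri: in 7:48 AM→7:45 AM, out 3:28 PM→3:30 PM; 7 h 45 min − 30 min = 7 h 15 min
Sat: in 9:01 AM→9:00 AM, out 3:36 PM→3:30 PM; 6 h 30 min − 60 min = 5 h 30 min
Sun: in 9:07 AM→9:00 AM, out 4:36 PM→4:30 PM; 7 h 30 min
Total credited: 20 h 15 min.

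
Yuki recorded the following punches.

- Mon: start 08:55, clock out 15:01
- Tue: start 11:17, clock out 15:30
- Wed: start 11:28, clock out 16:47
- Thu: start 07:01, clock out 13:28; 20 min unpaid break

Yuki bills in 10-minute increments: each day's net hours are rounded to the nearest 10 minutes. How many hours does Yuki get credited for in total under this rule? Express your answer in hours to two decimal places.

21.83 hours

Mon: 08:55–15:01 = 6 h 6 min → rounds to 6 h 10 min
Tue: 11:17–15:30 = 4 h 13 min → rounds to 4 h 10 min
Wed: 11:28–16:47 = 5 h 19 min → rounds to 5 h 20 min
Thu: 07:01–13:28 = 6 h 27 min − 20 min = 6 h 7 min → rounds to 6 h 10 min
Total credited: 21 h 50 min.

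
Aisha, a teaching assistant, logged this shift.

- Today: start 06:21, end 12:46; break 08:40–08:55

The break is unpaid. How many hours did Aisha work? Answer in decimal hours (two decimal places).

Today: 06:21–12:46 = 6 h 25 min; less 15 min break → 6 h 10 min

6.17 hours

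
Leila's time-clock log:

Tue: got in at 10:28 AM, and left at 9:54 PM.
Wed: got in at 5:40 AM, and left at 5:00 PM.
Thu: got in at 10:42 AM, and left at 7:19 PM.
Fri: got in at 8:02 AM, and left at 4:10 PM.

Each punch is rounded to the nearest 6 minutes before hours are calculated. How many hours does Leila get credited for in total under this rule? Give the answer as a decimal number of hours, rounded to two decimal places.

Tue: in 10:28 AM→10:30 AM, out 9:54 PM→9:54 PM; 11 h 24 min
Wed: in 5:40 AM→5:42 AM, out 5:00 PM→5:00 PM; 11 h 18 min
Thu: in 10:42 AM→10:42 AM, out 7:19 PM→7:18 PM; 8 h 36 min
Fri: in 8:02 AM→8:00 AM, out 4:10 PM→4:12 PM; 8 h 12 min
Total credited: 39 h 30 min.

39.50 hours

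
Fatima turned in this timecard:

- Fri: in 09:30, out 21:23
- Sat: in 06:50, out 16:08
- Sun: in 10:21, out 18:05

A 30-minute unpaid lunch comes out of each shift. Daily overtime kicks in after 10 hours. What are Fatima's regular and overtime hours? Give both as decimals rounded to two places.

Fri: 09:30–21:23 = 11 h 53 min; less 30 min break → 11 h 23 min
Sat: 06:50–16:08 = 9 h 18 min; less 30 min break → 8 h 48 min
Sun: 10:21–18:05 = 7 h 44 min; less 30 min break → 7 h 14 min
Fri reg 10 h 0 min / OT 1 h 23 min; Sat reg 8 h 48 min / OT 0 h 0 min; Sun reg 7 h 14 min / OT 0 h 0 min.
Totals: regular 26 h 2 min, overtime 1 h 23 min.

Regular 26.03 hours, overtime 1.38 hours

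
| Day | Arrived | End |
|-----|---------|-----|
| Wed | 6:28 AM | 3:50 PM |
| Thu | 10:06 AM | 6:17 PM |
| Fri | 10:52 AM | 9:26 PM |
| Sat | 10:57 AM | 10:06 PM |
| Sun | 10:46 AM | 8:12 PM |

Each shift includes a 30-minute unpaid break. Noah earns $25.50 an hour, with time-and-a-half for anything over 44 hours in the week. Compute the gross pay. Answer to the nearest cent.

$1206.15

Wed: 6:28 AM–3:50 PM = 9 h 22 min; less 30 min break → 8 h 52 min
Thu: 10:06 AM–6:17 PM = 8 h 11 min; less 30 min break → 7 h 41 min
Fri: 10:52 AM–9:26 PM = 10 h 34 min; less 30 min break → 10 h 4 min
Sat: 10:57 AM–10:06 PM = 11 h 9 min; less 30 min break → 10 h 39 min
Sun: 10:46 AM–8:12 PM = 9 h 26 min; less 30 min break → 8 h 56 min
Total worked: 46 h 12 min = 2772 min.
Regular 44 h 0 min = 2640 min at $25.50/h; overtime 2 h 12 min = 132 min at $38.25/h.
Pay = (2640 × $25.50 + 132 × $38.25) ÷ 60 = $1206.15.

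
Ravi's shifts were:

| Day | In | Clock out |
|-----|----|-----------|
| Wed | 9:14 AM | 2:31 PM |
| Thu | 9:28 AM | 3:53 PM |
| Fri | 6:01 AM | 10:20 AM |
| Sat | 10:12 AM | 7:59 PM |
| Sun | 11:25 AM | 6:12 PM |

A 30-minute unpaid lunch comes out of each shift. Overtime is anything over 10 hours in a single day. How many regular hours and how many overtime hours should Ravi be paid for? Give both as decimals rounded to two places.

Regular 30.08 hours, overtime 0.00 hours

Wed: 9:14 AM–2:31 PM = 5 h 17 min; less 30 min break → 4 h 47 min
Thu: 9:28 AM–3:53 PM = 6 h 25 min; less 30 min break → 5 h 55 min
Fri: 6:01 AM–10:20 AM = 4 h 19 min; less 30 min break → 3 h 49 min
Sat: 10:12 AM–7:59 PM = 9 h 47 min; less 30 min break → 9 h 17 min
Sun: 11:25 AM–6:12 PM = 6 h 47 min; less 30 min break → 6 h 17 min
Wed reg 4 h 47 min / OT 0 h 0 min; Thu reg 5 h 55 min / OT 0 h 0 min; Fri reg 3 h 49 min / OT 0 h 0 min; Sat reg 9 h 17 min / OT 0 h 0 min; Sun reg 6 h 17 min / OT 0 h 0 min.
Totals: regular 30 h 5 min, overtime 0 h 0 min.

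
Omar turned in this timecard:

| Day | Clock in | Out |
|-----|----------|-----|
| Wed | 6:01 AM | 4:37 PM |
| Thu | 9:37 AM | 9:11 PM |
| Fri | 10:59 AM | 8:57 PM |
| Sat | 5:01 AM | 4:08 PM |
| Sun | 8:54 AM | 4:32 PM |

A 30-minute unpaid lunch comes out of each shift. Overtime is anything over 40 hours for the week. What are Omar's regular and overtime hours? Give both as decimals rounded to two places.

Wed: 6:01 AM–4:37 PM = 10 h 36 min; less 30 min break → 10 h 6 min
Thu: 9:37 AM–9:11 PM = 11 h 34 min; less 30 min break → 11 h 4 min
Fri: 10:59 AM–8:57 PM = 9 h 58 min; less 30 min break → 9 h 28 min
Sat: 5:01 AM–4:08 PM = 11 h 7 min; less 30 min break → 10 h 37 min
Sun: 8:54 AM–4:32 PM = 7 h 38 min; less 30 min break → 7 h 8 min
Total worked: 48 h 23 min = 48.38 h.
Threshold 40 h → overtime 8 h 23 min, regular 40 h 0 min.

Regular 40.00 hours, overtime 8.38 hours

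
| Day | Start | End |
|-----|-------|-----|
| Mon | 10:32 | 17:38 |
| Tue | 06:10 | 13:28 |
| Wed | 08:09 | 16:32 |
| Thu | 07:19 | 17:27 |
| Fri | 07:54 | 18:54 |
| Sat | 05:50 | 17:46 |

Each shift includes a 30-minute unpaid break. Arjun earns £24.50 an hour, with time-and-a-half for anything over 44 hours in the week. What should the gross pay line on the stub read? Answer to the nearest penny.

£1403.24

Mon: 10:32–17:38 = 7 h 6 min; less 30 min break → 6 h 36 min
Tue: 06:10–13:28 = 7 h 18 min; less 30 min break → 6 h 48 min
Wed: 08:09–16:32 = 8 h 23 min; less 30 min break → 7 h 53 min
Thu: 07:19–17:27 = 10 h 8 min; less 30 min break → 9 h 38 min
Fri: 07:54–18:54 = 11 h 0 min; less 30 min break → 10 h 30 min
Sat: 05:50–17:46 = 11 h 56 min; less 30 min break → 11 h 26 min
Total worked: 52 h 51 min = 3171 min.
Regular 44 h 0 min = 2640 min at £24.50/h; overtime 8 h 51 min = 531 min at £36.75/h.
Pay = (2640 × £24.50 + 531 × £36.75) ÷ 60 = £1403.24.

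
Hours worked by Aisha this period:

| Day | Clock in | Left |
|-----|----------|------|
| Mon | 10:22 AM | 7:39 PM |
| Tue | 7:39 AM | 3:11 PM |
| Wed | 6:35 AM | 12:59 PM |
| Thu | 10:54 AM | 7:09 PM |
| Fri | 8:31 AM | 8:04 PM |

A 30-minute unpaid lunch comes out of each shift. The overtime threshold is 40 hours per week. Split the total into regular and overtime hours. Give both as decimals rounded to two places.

Mon: 10:22 AM–7:39 PM = 9 h 17 min; less 30 min break → 8 h 47 min
Tue: 7:39 AM–3:11 PM = 7 h 32 min; less 30 min break → 7 h 2 min
Wed: 6:35 AM–12:59 PM = 6 h 24 min; less 30 min break → 5 h 54 min
Thu: 10:54 AM–7:09 PM = 8 h 15 min; less 30 min break → 7 h 45 min
Fri: 8:31 AM–8:04 PM = 11 h 33 min; less 30 min break → 11 h 3 min
Total worked: 40 h 31 min = 40.52 h.
Threshold 40 h → overtime 0 h 31 min, regular 40 h 0 min.

Regular 40.00 hours, overtime 0.52 hours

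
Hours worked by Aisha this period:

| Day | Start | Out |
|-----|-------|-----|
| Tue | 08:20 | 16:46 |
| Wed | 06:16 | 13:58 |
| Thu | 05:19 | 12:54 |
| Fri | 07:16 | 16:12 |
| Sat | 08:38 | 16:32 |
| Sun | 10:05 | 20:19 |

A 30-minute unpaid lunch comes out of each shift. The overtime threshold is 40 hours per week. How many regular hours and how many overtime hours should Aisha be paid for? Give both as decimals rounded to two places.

Tue: 08:20–16:46 = 8 h 26 min; less 30 min break → 7 h 56 min
Wed: 06:16–13:58 = 7 h 42 min; less 30 min break → 7 h 12 min
Thu: 05:19–12:54 = 7 h 35 min; less 30 min break → 7 h 5 min
Fri: 07:16–16:12 = 8 h 56 min; less 30 min break → 8 h 26 min
Sat: 08:38–16:32 = 7 h 54 min; less 30 min break → 7 h 24 min
Sun: 10:05–20:19 = 10 h 14 min; less 30 min break → 9 h 44 min
Total worked: 47 h 47 min = 47.78 h.
Threshold 40 h → overtime 7 h 47 min, regular 40 h 0 min.

Regular 40.00 hours, overtime 7.78 hours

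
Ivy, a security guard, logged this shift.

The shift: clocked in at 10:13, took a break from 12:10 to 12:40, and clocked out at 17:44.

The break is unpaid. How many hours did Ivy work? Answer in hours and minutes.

The shift: 10:13–17:44 = 7 h 31 min; less 30 min break → 7 h 1 min

7 h 1 min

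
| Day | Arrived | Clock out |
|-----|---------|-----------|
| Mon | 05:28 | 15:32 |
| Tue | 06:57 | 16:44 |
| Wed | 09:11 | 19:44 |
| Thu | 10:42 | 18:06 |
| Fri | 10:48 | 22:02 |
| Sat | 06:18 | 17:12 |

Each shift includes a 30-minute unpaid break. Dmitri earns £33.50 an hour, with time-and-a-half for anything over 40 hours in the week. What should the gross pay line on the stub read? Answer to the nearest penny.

£2190.90

Mon: 05:28–15:32 = 10 h 4 min; less 30 min break → 9 h 34 min
Tue: 06:57–16:44 = 9 h 47 min; less 30 min break → 9 h 17 min
Wed: 09:11–19:44 = 10 h 33 min; less 30 min break → 10 h 3 min
Thu: 10:42–18:06 = 7 h 24 min; less 30 min break → 6 h 54 min
Fri: 10:48–22:02 = 11 h 14 min; less 30 min break → 10 h 44 min
Sat: 06:18–17:12 = 10 h 54 min; less 30 min break → 10 h 24 min
Total worked: 56 h 56 min = 3416 min.
Regular 40 h 0 min = 2400 min at £33.50/h; overtime 16 h 56 min = 1016 min at £50.25/h.
Pay = (2400 × £33.50 + 1016 × £50.25) ÷ 60 = £2190.90.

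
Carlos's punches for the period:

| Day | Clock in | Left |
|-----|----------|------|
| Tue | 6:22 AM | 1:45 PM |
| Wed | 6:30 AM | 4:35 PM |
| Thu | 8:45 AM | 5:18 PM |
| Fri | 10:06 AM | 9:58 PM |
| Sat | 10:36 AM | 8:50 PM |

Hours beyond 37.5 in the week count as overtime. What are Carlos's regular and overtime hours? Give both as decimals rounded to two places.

Regular 37.50 hours, overtime 10.62 hours

Tue: 6:22 AM–1:45 PM = 7 h 23 min
Wed: 6:30 AM–4:35 PM = 10 h 5 min
Thu: 8:45 AM–5:18 PM = 8 h 33 min
Fri: 10:06 AM–9:58 PM = 11 h 52 min
Sat: 10:36 AM–8:50 PM = 10 h 14 min
Total worked: 48 h 7 min = 48.12 h.
Threshold 37.5 h → overtime 10 h 37 min, regular 37 h 30 min.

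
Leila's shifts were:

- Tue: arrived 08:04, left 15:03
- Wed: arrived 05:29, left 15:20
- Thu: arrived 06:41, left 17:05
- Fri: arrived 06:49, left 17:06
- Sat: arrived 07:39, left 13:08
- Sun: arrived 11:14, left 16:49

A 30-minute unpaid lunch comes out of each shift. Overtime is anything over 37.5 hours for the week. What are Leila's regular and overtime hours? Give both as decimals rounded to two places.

Tue: 08:04–15:03 = 6 h 59 min; less 30 min break → 6 h 29 min
Wed: 05:29–15:20 = 9 h 51 min; less 30 min break → 9 h 21 min
Thu: 06:41–17:05 = 10 h 24 min; less 30 min break → 9 h 54 min
Fri: 06:49–17:06 = 10 h 17 min; less 30 min break → 9 h 47 min
Sat: 07:39–13:08 = 5 h 29 min; less 30 min break → 4 h 59 min
Sun: 11:14–16:49 = 5 h 35 min; less 30 min break → 5 h 5 min
Total worked: 45 h 35 min = 45.58 h.
Threshold 37.5 h → overtime 8 h 5 min, regular 37 h 30 min.

Regular 37.50 hours, overtime 8.08 hours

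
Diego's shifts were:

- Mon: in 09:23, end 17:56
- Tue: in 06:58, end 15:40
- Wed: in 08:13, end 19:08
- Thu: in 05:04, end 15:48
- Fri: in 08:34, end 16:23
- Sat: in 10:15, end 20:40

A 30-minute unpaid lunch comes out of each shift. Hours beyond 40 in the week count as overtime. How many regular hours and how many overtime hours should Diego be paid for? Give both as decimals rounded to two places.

Mon: 09:23–17:56 = 8 h 33 min; less 30 min break → 8 h 3 min
Tue: 06:58–15:40 = 8 h 42 min; less 30 min break → 8 h 12 min
Wed: 08:13–19:08 = 10 h 55 min; less 30 min break → 10 h 25 min
Thu: 05:04–15:48 = 10 h 44 min; less 30 min break → 10 h 14 min
Fri: 08:34–16:23 = 7 h 49 min; less 30 min break → 7 h 19 min
Sat: 10:15–20:40 = 10 h 25 min; less 30 min break → 9 h 55 min
Total worked: 54 h 8 min = 54.13 h.
Threshold 40 h → overtime 14 h 8 min, regular 40 h 0 min.

Regular 40.00 hours, overtime 14.13 hours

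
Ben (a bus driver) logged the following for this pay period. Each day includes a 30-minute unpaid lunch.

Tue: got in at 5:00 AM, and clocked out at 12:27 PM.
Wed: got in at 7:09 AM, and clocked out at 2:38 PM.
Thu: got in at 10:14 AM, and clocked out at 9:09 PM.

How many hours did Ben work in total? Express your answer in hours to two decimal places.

24.35 hours

Tue: 5:00 AM–12:27 PM = 7 h 27 min; less 30 min break → 6 h 57 min
Wed: 7:09 AM–2:38 PM = 7 h 29 min; less 30 min break → 6 h 59 min
Thu: 10:14 AM–9:09 PM = 10 h 55 min; less 30 min break → 10 h 25 min
Total: 6 h 57 min + 6 h 59 min + 10 h 25 min = 24 h 21 min.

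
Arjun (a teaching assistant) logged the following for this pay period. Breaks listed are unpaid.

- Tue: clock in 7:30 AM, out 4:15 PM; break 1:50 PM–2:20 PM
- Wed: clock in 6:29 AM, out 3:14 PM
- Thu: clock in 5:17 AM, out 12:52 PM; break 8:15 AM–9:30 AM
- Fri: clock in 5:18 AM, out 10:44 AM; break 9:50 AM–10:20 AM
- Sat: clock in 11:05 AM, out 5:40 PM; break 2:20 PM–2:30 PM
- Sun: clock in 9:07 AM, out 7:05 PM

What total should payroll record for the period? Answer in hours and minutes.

Tue: 7:30 AM–4:15 PM = 8 h 45 min; less 30 min break → 8 h 15 min
Wed: 6:29 AM–3:14 PM = 8 h 45 min
Thu: 5:17 AM–12:52 PM = 7 h 35 min; less 75 min break → 6 h 20 min
Fri: 5:18 AM–10:44 AM = 5 h 26 min; less 30 min break → 4 h 56 min
Sat: 11:05 AM–5:40 PM = 6 h 35 min; less 10 min break → 6 h 25 min
Sun: 9:07 AM–7:05 PM = 9 h 58 min
Total: 8 h 15 min + 8 h 45 min + 6 h 20 min + 4 h 56 min + 6 h 25 min + 9 h 58 min = 44 h 39 min.

44 h 39 min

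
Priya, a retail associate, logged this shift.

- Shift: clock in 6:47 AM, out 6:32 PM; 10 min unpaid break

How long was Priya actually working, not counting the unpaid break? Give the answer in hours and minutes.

Shift: 6:47 AM–6:32 PM = 11 h 45 min; less 10 min break → 11 h 35 min

11 h 35 min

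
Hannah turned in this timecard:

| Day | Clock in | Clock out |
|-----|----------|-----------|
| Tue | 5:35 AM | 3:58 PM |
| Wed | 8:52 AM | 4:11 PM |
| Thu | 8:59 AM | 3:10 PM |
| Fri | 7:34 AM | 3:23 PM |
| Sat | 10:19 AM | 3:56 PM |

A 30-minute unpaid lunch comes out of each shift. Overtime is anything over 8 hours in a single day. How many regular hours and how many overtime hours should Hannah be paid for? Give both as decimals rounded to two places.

Regular 32.93 hours, overtime 1.88 hours

Tue: 5:35 AM–3:58 PM = 10 h 23 min; less 30 min break → 9 h 53 min
Wed: 8:52 AM–4:11 PM = 7 h 19 min; less 30 min break → 6 h 49 min
Thu: 8:59 AM–3:10 PM = 6 h 11 min; less 30 min break → 5 h 41 min
Fri: 7:34 AM–3:23 PM = 7 h 49 min; less 30 min break → 7 h 19 min
Sat: 10:19 AM–3:56 PM = 5 h 37 min; less 30 min break → 5 h 7 min
Tue reg 8 h 0 min / OT 1 h 53 min; Wed reg 6 h 49 min / OT 0 h 0 min; Thu reg 5 h 41 min / OT 0 h 0 min; Fri reg 7 h 19 min / OT 0 h 0 min; Sat reg 5 h 7 min / OT 0 h 0 min.
Totals: regular 32 h 56 min, overtime 1 h 53 min.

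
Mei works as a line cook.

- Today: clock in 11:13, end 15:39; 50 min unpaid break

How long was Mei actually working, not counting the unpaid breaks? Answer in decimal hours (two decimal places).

Today: 11:13–15:39 = 4 h 26 min; less 50 min break → 3 h 36 min

3.60 hours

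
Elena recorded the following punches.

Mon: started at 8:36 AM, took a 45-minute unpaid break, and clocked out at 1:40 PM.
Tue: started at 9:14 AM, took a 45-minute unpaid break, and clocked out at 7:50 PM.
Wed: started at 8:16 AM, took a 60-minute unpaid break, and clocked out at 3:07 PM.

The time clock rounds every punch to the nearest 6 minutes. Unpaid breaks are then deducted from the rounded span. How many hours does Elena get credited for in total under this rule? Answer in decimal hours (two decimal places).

Mon: in 8:36 AM→8:36 AM, out 1:40 PM→1:42 PM; 5 h 6 min − 45 min = 4 h 21 min
Tue: in 9:14 AM→9:12 AM, out 7:50 PM→7:48 PM; 10 h 36 min − 45 min = 9 h 51 min
Wed: in 8:16 AM→8:18 AM, out 3:07 PM→3:06 PM; 6 h 48 min − 60 min = 5 h 48 min
Total credited: 20 h 0 min.

20.00 hours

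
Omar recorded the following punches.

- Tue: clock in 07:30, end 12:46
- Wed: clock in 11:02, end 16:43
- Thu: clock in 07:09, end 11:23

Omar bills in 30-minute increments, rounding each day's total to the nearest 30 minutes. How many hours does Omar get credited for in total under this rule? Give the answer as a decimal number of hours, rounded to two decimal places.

Tue: 07:30–12:46 = 5 h 16 min → rounds to 5 h 30 min
Wed: 11:02–16:43 = 5 h 41 min → rounds to 5 h 30 min
Thu: 07:09–11:23 = 4 h 14 min → rounds to 4 h 0 min
Total credited: 15 h 0 min.

15.00 hours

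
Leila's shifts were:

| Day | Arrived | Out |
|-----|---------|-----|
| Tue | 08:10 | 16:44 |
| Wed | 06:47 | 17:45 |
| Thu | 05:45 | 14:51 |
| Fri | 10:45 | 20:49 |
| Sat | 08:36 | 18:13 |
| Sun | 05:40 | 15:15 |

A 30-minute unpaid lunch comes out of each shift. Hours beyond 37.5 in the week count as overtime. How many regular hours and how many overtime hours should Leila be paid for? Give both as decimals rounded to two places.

Tue: 08:10–16:44 = 8 h 34 min; less 30 min break → 8 h 4 min
Wed: 06:47–17:45 = 10 h 58 min; less 30 min break → 10 h 28 min
Thu: 05:45–14:51 = 9 h 6 min; less 30 min break → 8 h 36 min
Fri: 10:45–20:49 = 10 h 4 min; less 30 min break → 9 h 34 min
Sat: 08:36–18:13 = 9 h 37 min; less 30 min break → 9 h 7 min
Sun: 05:40–15:15 = 9 h 35 min; less 30 min break → 9 h 5 min
Total worked: 54 h 54 min = 54.90 h.
Threshold 37.5 h → overtime 17 h 24 min, regular 37 h 30 min.

Regular 37.50 hours, overtime 17.40 hours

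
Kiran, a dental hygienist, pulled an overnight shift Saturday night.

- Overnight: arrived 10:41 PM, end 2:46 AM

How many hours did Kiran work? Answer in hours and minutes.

Overnight: 10:41 PM → midnight = 1 h 19 min; midnight → 2:46 AM = 2 h 46 min; span 4 h 5 min

4 h 5 min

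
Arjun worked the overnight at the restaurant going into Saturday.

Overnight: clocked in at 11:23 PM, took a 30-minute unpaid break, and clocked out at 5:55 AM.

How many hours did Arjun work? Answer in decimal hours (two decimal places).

Overnight: 11:23 PM → midnight = 0 h 37 min; midnight → 5:55 AM = 5 h 55 min; span 6 h 32 min; less 30 min break → 6 h 2 min

6.03 hours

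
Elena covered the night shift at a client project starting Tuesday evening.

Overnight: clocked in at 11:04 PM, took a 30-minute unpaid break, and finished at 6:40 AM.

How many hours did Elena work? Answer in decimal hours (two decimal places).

7.10 hours

Overnight: 11:04 PM → midnight = 0 h 56 min; midnight → 6:40 AM = 6 h 40 min; span 7 h 36 min; less 30 min break → 7 h 6 min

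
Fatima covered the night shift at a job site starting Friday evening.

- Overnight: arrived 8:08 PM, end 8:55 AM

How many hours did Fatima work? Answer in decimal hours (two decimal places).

12.78 hours

Overnight: 8:08 PM → midnight = 3 h 52 min; midnight → 8:55 AM = 8 h 55 min; span 12 h 47 min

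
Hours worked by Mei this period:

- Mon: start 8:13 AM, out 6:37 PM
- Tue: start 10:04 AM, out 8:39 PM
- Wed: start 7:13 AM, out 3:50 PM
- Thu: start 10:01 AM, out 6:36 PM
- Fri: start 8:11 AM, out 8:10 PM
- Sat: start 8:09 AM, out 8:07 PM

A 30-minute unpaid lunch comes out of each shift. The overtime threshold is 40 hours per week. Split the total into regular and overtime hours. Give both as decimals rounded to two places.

Mon: 8:13 AM–6:37 PM = 10 h 24 min; less 30 min break → 9 h 54 min
Tue: 10:04 AM–8:39 PM = 10 h 35 min; less 30 min break → 10 h 5 min
Wed: 7:13 AM–3:50 PM = 8 h 37 min; less 30 min break → 8 h 7 min
Thu: 10:01 AM–6:36 PM = 8 h 35 min; less 30 min break → 8 h 5 min
Fri: 8:11 AM–8:10 PM = 11 h 59 min; less 30 min break → 11 h 29 min
Sat: 8:09 AM–8:07 PM = 11 h 58 min; less 30 min break → 11 h 28 min
Total worked: 59 h 8 min = 59.13 h.
Threshold 40 h → overtime 19 h 8 min, regular 40 h 0 min.

Regular 40.00 hours, overtime 19.13 hours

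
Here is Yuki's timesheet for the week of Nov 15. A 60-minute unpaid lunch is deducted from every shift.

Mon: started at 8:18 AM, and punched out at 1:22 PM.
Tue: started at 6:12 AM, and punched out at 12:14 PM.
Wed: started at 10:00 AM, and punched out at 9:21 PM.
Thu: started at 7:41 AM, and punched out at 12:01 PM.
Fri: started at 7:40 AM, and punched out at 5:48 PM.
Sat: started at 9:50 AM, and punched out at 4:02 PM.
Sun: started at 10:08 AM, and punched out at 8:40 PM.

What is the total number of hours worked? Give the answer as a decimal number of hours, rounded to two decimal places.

Mon: 8:18 AM–1:22 PM = 5 h 4 min; less 60 min break → 4 h 4 min
Tue: 6:12 AM–12:14 PM = 6 h 2 min; less 60 min break → 5 h 2 min
Wed: 10:00 AM–9:21 PM = 11 h 21 min; less 60 min break → 10 h 21 min
Thu: 7:41 AM–12:01 PM = 4 h 20 min; less 60 min break → 3 h 20 min
Fri: 7:40 AM–5:48 PM = 10 h 8 min; less 60 min break → 9 h 8 min
Sat: 9:50 AM–4:02 PM = 6 h 12 min; less 60 min break → 5 h 12 min
Sun: 10:08 AM–8:40 PM = 10 h 32 min; less 60 min break → 9 h 32 min
Total: 4 h 4 min + 5 h 2 min + 10 h 21 min + 3 h 20 min + 9 h 8 min + 5 h 12 min + 9 h 32 min = 46 h 39 min.

46.65 hours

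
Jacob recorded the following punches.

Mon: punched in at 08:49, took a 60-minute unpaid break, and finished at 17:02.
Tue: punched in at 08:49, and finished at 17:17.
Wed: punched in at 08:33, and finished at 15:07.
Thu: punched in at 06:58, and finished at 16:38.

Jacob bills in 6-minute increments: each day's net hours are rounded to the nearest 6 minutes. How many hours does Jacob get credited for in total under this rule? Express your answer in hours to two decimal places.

32.00 hours

Mon: 08:49–17:02 = 8 h 13 min − 60 min = 7 h 13 min → rounds to 7 h 12 min
Tue: 08:49–17:17 = 8 h 28 min → rounds to 8 h 30 min
Wed: 08:33–15:07 = 6 h 34 min → rounds to 6 h 36 min
Thu: 06:58–16:38 = 9 h 40 min → rounds to 9 h 42 min
Total credited: 32 h 0 min.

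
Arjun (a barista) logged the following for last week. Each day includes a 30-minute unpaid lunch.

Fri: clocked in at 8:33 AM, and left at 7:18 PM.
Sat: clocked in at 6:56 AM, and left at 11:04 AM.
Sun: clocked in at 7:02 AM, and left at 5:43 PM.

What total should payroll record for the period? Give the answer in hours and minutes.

Fri: 8:33 AM–7:18 PM = 10 h 45 min; less 30 min break → 10 h 15 min
Sat: 6:56 AM–11:04 AM = 4 h 8 min; less 30 min break → 3 h 38 min
Sun: 7:02 AM–5:43 PM = 10 h 41 min; less 30 min break → 10 h 11 min
Total: 10 h 15 min + 3 h 38 min + 10 h 11 min = 24 h 4 min.

24 h 4 min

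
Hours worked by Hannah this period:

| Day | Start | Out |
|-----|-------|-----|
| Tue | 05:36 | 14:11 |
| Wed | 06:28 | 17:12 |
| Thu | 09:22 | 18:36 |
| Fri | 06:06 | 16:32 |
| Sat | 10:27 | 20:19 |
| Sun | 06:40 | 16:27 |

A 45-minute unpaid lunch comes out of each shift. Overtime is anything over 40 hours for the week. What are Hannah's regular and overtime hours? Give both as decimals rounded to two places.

Regular 40.00 hours, overtime 14.13 hours

Tue: 05:36–14:11 = 8 h 35 min; less 45 min break → 7 h 50 min
Wed: 06:28–17:12 = 10 h 44 min; less 45 min break → 9 h 59 min
Thu: 09:22–18:36 = 9 h 14 min; less 45 min break → 8 h 29 min
Fri: 06:06–16:32 = 10 h 26 min; less 45 min break → 9 h 41 min
Sat: 10:27–20:19 = 9 h 52 min; less 45 min break → 9 h 7 min
Sun: 06:40–16:27 = 9 h 47 min; less 45 min break → 9 h 2 min
Total worked: 54 h 8 min = 54.13 h.
Threshold 40 h → overtime 14 h 8 min, regular 40 h 0 min.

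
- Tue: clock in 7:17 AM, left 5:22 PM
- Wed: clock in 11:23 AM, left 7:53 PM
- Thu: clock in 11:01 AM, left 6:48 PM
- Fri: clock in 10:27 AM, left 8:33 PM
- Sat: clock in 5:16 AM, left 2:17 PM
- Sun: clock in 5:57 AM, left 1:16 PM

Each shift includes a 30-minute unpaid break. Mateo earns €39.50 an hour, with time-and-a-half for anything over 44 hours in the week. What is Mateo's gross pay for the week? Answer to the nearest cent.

€2081.65

Tue: 7:17 AM–5:22 PM = 10 h 5 min; less 30 min break → 9 h 35 min
Wed: 11:23 AM–7:53 PM = 8 h 30 min; less 30 min break → 8 h 0 min
Thu: 11:01 AM–6:48 PM = 7 h 47 min; less 30 min break → 7 h 17 min
Fri: 10:27 AM–8:33 PM = 10 h 6 min; less 30 min break → 9 h 36 min
Sat: 5:16 AM–2:17 PM = 9 h 1 min; less 30 min break → 8 h 31 min
Sun: 5:57 AM–1:16 PM = 7 h 19 min; less 30 min break → 6 h 49 min
Total worked: 49 h 48 min = 2988 min.
Regular 44 h 0 min = 2640 min at €39.50/h; overtime 5 h 48 min = 348 min at €59.25/h.
Pay = (2640 × €39.50 + 348 × €59.25) ÷ 60 = €2081.65.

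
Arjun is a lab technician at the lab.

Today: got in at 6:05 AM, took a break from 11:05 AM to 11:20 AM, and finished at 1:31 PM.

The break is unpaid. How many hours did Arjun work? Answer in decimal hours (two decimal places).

Today: 6:05 AM–1:31 PM = 7 h 26 min; less 15 min break → 7 h 11 min

7.18 hours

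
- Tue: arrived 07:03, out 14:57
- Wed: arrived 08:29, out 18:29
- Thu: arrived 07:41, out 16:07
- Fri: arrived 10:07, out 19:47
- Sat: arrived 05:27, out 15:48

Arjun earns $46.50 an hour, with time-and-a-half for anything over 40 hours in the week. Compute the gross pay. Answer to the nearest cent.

Tue: 07:03–14:57 = 7 h 54 min
Wed: 08:29–18:29 = 10 h 0 min
Thu: 07:41–16:07 = 8 h 26 min
Fri: 10:07–19:47 = 9 h 40 min
Sat: 05:27–15:48 = 10 h 21 min
Total worked: 46 h 21 min = 2781 min.
Regular 40 h 0 min = 2400 min at $46.50/h; overtime 6 h 21 min = 381 min at $69.75/h.
Pay = (2400 × $46.50 + 381 × $69.75) ÷ 60 = $2302.91.

$2302.91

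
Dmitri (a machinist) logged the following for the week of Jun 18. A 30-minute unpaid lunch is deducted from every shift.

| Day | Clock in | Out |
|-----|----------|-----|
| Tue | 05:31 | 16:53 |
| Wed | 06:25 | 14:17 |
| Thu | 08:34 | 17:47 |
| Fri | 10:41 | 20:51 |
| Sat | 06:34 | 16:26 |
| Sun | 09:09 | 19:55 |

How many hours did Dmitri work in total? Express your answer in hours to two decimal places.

Tue: 05:31–16:53 = 11 h 22 min; less 30 min break → 10 h 52 min
Wed: 06:25–14:17 = 7 h 52 min; less 30 min break → 7 h 22 min
Thu: 08:34–17:47 = 9 h 13 min; less 30 min break → 8 h 43 min
Fri: 10:41–20:51 = 10 h 10 min; less 30 min break → 9 h 40 min
Sat: 06:34–16:26 = 9 h 52 min; less 30 min break → 9 h 22 min
Sun: 09:09–19:55 = 10 h 46 min; less 30 min break → 10 h 16 min
Total: 10 h 52 min + 7 h 22 min + 8 h 43 min + 9 h 40 min + 9 h 22 min + 10 h 16 min = 56 h 15 min.

56.25 hours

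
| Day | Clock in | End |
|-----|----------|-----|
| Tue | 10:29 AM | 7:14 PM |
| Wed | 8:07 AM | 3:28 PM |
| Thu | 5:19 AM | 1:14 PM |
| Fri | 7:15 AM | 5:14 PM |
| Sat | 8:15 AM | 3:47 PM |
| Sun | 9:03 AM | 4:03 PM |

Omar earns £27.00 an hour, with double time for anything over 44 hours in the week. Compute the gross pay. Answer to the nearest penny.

£1432.80

Tue: 10:29 AM–7:14 PM = 8 h 45 min
Wed: 8:07 AM–3:28 PM = 7 h 21 min
Thu: 5:19 AM–1:14 PM = 7 h 55 min
Fri: 7:15 AM–5:14 PM = 9 h 59 min
Sat: 8:15 AM–3:47 PM = 7 h 32 min
Sun: 9:03 AM–4:03 PM = 7 h 0 min
Total worked: 48 h 32 min = 2912 min.
Regular 44 h 0 min = 2640 min at £27.00/h; overtime 4 h 32 min = 272 min at £54.00/h.
Pay = (2640 × £27.00 + 272 × £54.00) ÷ 60 = £1432.80.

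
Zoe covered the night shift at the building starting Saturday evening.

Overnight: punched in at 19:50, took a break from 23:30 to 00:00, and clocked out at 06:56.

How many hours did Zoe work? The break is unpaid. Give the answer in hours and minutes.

Overnight: 19:50 → midnight = 4 h 10 min; midnight → 06:56 = 6 h 56 min; span 11 h 6 min; less 30 min break → 10 h 36 min

10 h 36 min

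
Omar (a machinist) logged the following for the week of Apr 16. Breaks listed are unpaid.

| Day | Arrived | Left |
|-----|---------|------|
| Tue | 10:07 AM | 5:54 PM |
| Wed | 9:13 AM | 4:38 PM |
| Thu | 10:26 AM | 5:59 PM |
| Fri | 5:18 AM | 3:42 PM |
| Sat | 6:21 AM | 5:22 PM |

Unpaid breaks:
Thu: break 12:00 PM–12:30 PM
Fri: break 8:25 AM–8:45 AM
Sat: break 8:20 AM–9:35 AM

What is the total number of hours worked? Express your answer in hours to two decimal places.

42.08 hours

Tue: 10:07 AM–5:54 PM = 7 h 47 min
Wed: 9:13 AM–4:38 PM = 7 h 25 min
Thu: 10:26 AM–5:59 PM = 7 h 33 min; less 30 min break → 7 h 3 min
Fri: 5:18 AM–3:42 PM = 10 h 24 min; less 20 min break → 10 h 4 min
Sat: 6:21 AM–5:22 PM = 11 h 1 min; less 75 min break → 9 h 46 min
Total: 7 h 47 min + 7 h 25 min + 7 h 3 min + 10 h 4 min + 9 h 46 min = 42 h 5 min.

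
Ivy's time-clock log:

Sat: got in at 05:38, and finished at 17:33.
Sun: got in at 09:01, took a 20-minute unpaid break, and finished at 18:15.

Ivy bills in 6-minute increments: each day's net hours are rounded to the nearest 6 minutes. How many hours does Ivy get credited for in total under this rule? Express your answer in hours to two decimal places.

20.80 hours

Sat: 05:38–17:33 = 11 h 55 min → rounds to 11 h 54 min
Sun: 09:01–18:15 = 9 h 14 min − 20 min = 8 h 54 min → rounds to 8 h 54 min
Total credited: 20 h 48 min.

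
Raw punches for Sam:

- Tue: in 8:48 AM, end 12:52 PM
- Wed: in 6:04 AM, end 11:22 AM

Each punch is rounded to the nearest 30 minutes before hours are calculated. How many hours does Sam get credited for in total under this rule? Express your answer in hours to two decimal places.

9.50 hours

Tue: in 8:48 AM→9:00 AM, out 12:52 PM→1:00 PM; 4 h 0 min
Wed: in 6:04 AM→6:00 AM, out 11:22 AM→11:30 AM; 5 h 30 min
Total credited: 9 h 30 min.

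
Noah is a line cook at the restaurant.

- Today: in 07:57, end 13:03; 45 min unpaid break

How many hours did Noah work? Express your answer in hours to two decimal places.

4.35 hours

Today: 07:57–13:03 = 5 h 6 min; less 45 min break → 4 h 21 min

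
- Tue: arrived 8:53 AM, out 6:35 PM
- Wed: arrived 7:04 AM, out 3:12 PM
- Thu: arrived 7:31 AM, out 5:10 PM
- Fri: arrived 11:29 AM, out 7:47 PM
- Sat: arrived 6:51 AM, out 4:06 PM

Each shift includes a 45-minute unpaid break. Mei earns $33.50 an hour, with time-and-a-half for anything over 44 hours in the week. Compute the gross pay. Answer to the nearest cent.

Tue: 8:53 AM–6:35 PM = 9 h 42 min; less 45 min break → 8 h 57 min
Wed: 7:04 AM–3:12 PM = 8 h 8 min; less 45 min break → 7 h 23 min
Thu: 7:31 AM–5:10 PM = 9 h 39 min; less 45 min break → 8 h 54 min
Fri: 11:29 AM–7:47 PM = 8 h 18 min; less 45 min break → 7 h 33 min
Sat: 6:51 AM–4:06 PM = 9 h 15 min; less 45 min break → 8 h 30 min
Total worked: 41 h 17 min = 2477 min.
Regular 41 h 17 min = 2477 min at $33.50/h; overtime 0 h 0 min = 0 min at $50.25/h.
Pay = (2477 × $33.50 + 0 × $50.25) ÷ 60 = $1382.99.

$1382.99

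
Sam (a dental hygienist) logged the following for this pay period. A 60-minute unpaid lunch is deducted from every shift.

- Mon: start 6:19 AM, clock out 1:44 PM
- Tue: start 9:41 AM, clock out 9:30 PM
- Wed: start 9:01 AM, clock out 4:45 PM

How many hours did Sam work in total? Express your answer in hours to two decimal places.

23.97 hours

Mon: 6:19 AM–1:44 PM = 7 h 25 min; less 60 min break → 6 h 25 min
Tue: 9:41 AM–9:30 PM = 11 h 49 min; less 60 min break → 10 h 49 min
Wed: 9:01 AM–4:45 PM = 7 h 44 min; less 60 min break → 6 h 44 min
Total: 6 h 25 min + 10 h 49 min + 6 h 44 min = 23 h 58 min.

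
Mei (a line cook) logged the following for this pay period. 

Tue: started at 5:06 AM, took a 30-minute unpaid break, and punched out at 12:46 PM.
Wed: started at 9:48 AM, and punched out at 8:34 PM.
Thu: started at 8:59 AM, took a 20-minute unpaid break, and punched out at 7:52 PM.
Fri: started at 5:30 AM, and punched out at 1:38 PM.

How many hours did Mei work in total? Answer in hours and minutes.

Tue: 5:06 AM–12:46 PM = 7 h 40 min; less 30 min break → 7 h 10 min
Wed: 9:48 AM–8:34 PM = 10 h 46 min
Thu: 8:59 AM–7:52 PM = 10 h 53 min; less 20 min break → 10 h 33 min
Fri: 5:30 AM–1:38 PM = 8 h 8 min
Total: 7 h 10 min + 10 h 46 min + 10 h 33 min + 8 h 8 min = 36 h 37 min.

36 h 37 min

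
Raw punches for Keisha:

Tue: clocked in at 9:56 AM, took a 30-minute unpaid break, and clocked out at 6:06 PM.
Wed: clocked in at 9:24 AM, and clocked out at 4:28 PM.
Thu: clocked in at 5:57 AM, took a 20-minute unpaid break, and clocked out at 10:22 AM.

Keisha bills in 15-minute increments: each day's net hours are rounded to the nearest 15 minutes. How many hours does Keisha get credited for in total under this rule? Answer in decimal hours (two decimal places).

18.75 hours

Tue: 9:56 AM–6:06 PM = 8 h 10 min − 30 min = 7 h 40 min → rounds to 7 h 45 min
Wed: 9:24 AM–4:28 PM = 7 h 4 min → rounds to 7 h 0 min
Thu: 5:57 AM–10:22 AM = 4 h 25 min − 20 min = 4 h 5 min → rounds to 4 h 0 min
Total credited: 18 h 45 min.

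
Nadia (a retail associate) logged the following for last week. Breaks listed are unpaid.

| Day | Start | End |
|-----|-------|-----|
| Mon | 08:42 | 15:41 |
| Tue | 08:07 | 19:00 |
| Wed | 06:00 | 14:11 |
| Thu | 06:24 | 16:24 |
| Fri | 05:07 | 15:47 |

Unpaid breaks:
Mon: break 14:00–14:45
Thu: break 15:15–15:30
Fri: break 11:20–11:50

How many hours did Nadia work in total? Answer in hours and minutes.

45 h 13 min

Mon: 08:42–15:41 = 6 h 59 min; less 45 min break → 6 h 14 min
Tue: 08:07–19:00 = 10 h 53 min
Wed: 06:00–14:11 = 8 h 11 min
Thu: 06:24–16:24 = 10 h 0 min; less 15 min break → 9 h 45 min
Fri: 05:07–15:47 = 10 h 40 min; less 30 min break → 10 h 10 min
Total: 6 h 14 min + 10 h 53 min + 8 h 11 min + 9 h 45 min + 10 h 10 min = 45 h 13 min.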